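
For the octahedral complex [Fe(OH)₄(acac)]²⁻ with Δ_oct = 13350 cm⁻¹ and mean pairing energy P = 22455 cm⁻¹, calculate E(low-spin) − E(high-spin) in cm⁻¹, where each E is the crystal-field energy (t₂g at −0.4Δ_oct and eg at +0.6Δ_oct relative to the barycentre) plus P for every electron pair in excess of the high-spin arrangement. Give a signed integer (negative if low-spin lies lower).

Ligand charges: 4×(-1) from OH⁻ and 1×(-1) from acac⁻ sum to -5; with overall charge -2, Fe is +3.
Fe³⁺: group 8, so d-count = 8 − 3 = 5.
In the high-spin limit (t₂g³ eg²) the orbital term is 0.0Δ_oct = 0 cm⁻¹, with no excess pairing.
Low-spin: t₂g⁵ eg⁰, orbital CFSE = -2.0Δ_oct = -26700 cm⁻¹; plus 2 excess pairs × P = +44910 cm⁻¹; total 18210 cm⁻¹.
E(LS) − E(HS) = 18210 − (0) = 18210 cm⁻¹.

18210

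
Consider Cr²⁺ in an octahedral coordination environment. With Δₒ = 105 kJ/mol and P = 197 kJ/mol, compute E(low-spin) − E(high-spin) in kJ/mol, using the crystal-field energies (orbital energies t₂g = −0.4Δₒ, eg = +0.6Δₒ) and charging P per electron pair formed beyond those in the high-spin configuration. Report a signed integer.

92

Cr sits in group 6; removing 2 electrons leaves Cr²⁺ with 6 − 2 = 4 d electrons.
In the high-spin limit (t₂g³ eg¹) the orbital term is -0.6Δₒ = -63 kJ/mol, with no excess pairing.
Low-spin: t₂g⁴ eg⁰, orbital CFSE = -1.6Δₒ = -168 kJ/mol; plus 1 excess pair × P = +197 kJ/mol; total 29 kJ/mol.
E(LS) − E(HS) = 29 − (-63) = 92 kJ/mol.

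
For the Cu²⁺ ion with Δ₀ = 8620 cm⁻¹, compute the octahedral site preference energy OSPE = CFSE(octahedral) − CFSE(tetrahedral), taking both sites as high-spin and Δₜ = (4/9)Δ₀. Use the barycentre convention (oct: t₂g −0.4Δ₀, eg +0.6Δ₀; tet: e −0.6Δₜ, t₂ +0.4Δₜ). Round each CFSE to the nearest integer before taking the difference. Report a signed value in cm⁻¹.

-3640

Group 11 minus oxidation state +2 gives a d⁹ configuration for Cu²⁺.
In an octahedral site d⁹ (HS) is t2g^6 e_g^3, giving CFSE(oct) = -0.6Δ₀ = -5172 cm⁻¹.
In a tetrahedral site the filling is e^4 t2^5: CFSE(tet) = -0.4Δₜ = -0.4 × (4/9)(8620) = -1532 cm⁻¹.
Subtracting, OSPE = -5172 − (-1532) = -3640 cm⁻¹.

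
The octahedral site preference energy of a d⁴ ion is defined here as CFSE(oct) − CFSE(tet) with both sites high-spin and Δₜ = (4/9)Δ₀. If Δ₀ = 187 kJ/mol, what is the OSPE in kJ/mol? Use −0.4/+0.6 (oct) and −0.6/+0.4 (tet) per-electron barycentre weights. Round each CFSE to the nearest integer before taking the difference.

Octahedral (high-spin): t₂g³ eg¹, CFSE = 3(−0.4) + 1(+0.6) = -0.6Δ₀ = -0.6 × 187 = -112 kJ/mol.
Tetrahedral e² t₂² gives -0.4Δₜ = -0.4 × (4/9) × 187 = -33 kJ/mol.
Subtracting, OSPE = -112 − (-33) = -79 kJ/mol.

-79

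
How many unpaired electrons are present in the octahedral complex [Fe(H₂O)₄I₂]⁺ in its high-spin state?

Ligand charges: 4×(+0) from H₂O and 2×(-1) from I⁻ sum to -2; with overall charge +1, Fe is +3.
Fe is in group 8, so Fe³⁺ is d⁵ (8 − 3 = 5).
Configuration: t₂g³ eg², giving 5 unpaired electrons.

5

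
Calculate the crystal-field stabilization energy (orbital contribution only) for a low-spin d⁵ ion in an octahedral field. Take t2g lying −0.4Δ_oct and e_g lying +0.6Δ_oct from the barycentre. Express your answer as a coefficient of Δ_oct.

Configuration: t2g^5 e_g^0.
CFSE = 5(-0.4Δ_oct) + 0(0.6Δ_oct) = -2.0Δ_oct + 0.0Δ_oct = -2.0Δ_oct.

-2.0 Δ_oct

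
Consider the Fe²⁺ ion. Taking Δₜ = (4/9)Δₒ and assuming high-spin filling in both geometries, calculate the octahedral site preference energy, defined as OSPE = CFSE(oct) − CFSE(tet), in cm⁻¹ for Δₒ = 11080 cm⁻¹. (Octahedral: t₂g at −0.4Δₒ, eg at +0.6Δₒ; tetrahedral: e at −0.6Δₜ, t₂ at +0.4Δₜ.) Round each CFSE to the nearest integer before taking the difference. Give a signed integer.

Fe²⁺: group 8, so d-count = 8 − 2 = 6.
In an octahedral site d⁶ (HS) is t₂g⁴ eg², giving CFSE(oct) = -0.4Δₒ = -4432 cm⁻¹.
In a tetrahedral site the filling is e³ t₂³: CFSE(tet) = -0.6Δₜ = -0.6 × (4/9)(11080) = -2955 cm⁻¹.
Subtracting, OSPE = -4432 − (-2955) = -1477 cm⁻¹.

-1477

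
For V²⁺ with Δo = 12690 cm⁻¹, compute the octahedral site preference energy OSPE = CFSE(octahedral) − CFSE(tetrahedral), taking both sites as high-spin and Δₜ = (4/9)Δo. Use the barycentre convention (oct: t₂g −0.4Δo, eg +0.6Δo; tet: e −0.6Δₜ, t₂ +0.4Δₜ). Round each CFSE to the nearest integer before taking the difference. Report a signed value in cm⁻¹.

V²⁺: group 5, so d-count = 5 − 2 = 3.
Octahedral high-spin t2g^3 e_g^0: CFSE = -1.2 × 12690 = -15228 cm⁻¹.
Tetrahedral: e^2 t2^1, CFSE = 2(−0.6) + 1(+0.4) = -0.8Δₜ = -0.8 × (4/9) × 12690 = -4512 cm⁻¹.
OSPE = -15228 − (-4512) = -10716 cm⁻¹.

-10716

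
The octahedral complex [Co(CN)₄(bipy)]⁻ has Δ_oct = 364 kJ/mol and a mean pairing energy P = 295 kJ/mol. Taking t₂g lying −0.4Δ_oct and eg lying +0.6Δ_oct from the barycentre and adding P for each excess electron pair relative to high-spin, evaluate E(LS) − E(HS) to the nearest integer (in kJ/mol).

Ligand charges: 4×(-1) from CN⁻ and 1×(+0) from bipy sum to -4; with overall charge -1, Co is +3.
Co is in group 9, so Co³⁺ is d⁶ (9 − 3 = 6).
High-spin: t₂g⁴ eg², CFSE = -0.4Δ_oct = -146 kJ/mol.
Low-spin t₂g⁶ eg⁰ gives -2.4Δ_oct = -874 kJ/mol, but forming 2 extra pairs costs 2P = 590 kJ/mol, so E(LS) = -874 + 590 = -284 kJ/mol.
Thus E(LS) − E(HS) = -138 kJ/mol.

-138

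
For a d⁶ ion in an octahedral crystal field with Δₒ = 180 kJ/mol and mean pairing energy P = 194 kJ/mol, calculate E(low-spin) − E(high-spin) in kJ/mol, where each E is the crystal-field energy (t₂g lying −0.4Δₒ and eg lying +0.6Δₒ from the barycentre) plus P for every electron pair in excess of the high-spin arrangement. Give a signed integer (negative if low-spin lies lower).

28

High-spin d⁶ fills as t₂g⁴ eg² with CFSE 4(−0.4) + 2(+0.6) = -0.4Δₒ = -72 kJ/mol.
Low-spin t₂g⁶ eg⁰ gives -2.4Δₒ = -432 kJ/mol, but forming 2 extra pairs costs 2P = 388 kJ/mol, so E(LS) = -432 + 388 = -44 kJ/mol.
The difference is -44 − (-72) = 28 kJ/mol, so high-spin lies lower.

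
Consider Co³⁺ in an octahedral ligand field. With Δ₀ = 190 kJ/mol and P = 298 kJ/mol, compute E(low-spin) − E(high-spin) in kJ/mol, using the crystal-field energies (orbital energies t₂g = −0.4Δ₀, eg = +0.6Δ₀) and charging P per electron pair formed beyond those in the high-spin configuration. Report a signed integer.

Co sits in group 9; removing 3 electrons leaves Co³⁺ with 9 − 3 = 6 d electrons.
In the high-spin limit (t₂g⁴ eg²) the orbital term is -0.4Δ₀ = -76 kJ/mol, with no excess pairing.
Low-spin: t₂g⁶ eg⁰, orbital CFSE = -2.4Δ₀ = -456 kJ/mol; plus 2 excess pairs × P = +596 kJ/mol; total 140 kJ/mol.
The difference is 140 − (-76) = 216 kJ/mol, so high-spin lies lower.

216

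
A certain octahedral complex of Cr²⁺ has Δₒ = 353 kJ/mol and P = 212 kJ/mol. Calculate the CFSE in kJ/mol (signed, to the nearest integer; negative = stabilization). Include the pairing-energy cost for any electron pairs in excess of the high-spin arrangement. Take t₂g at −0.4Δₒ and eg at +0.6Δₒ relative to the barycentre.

-353

Group 6 minus oxidation state +2 gives a d⁴ configuration for Cr²⁺.
Δₒ > P, so pairing is preferred: the ground state is low-spin.
That gives t₂g⁴ eg⁰.
Orbital CFSE = -1.6Δₒ = -1.6 × 353 = -565 kJ/mol.
Excess pairs vs high-spin: 1 − 0 = 1; pairing cost = +212 kJ/mol.
Net CFSE = -565 + 212 = -353 kJ/mol.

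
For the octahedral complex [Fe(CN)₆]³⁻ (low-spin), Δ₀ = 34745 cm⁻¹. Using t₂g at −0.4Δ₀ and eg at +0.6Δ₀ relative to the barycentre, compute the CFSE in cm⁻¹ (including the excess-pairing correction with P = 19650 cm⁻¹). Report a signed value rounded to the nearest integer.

Each CN⁻ contributes -1; 6 × (-1) = -6. With overall charge -3, Fe is in the +3 oxidation state.
Fe is in group 8, so Fe³⁺ is d⁵ (8 − 3 = 5).
Configuration: t₂g⁵ eg⁰.
Orbital CFSE = 5(-0.4) + 0(0.6) = -2.0Δ₀ = -2.0 × 34745 = -69490 cm⁻¹.
Relative to high-spin t₂g³ eg² (0 paired), the low-spin configuration has 2 additional pairs, contributing +2 × 19650 = +39300 cm⁻¹.
Combining: -69490 + 39300 = -30190 cm⁻¹.

-30190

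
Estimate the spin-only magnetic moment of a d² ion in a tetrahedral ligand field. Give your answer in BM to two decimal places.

2.83 BM

Tetrahedral fields are weak (Δₜ ≈ 4/9 Δₒ), so electrons fill high-spin.
Configuration: e² t₂⁰ → 2 unpaired electrons.
μ(spin-only) = √[2(2+2)] = √8 ≈ 2.83 BM.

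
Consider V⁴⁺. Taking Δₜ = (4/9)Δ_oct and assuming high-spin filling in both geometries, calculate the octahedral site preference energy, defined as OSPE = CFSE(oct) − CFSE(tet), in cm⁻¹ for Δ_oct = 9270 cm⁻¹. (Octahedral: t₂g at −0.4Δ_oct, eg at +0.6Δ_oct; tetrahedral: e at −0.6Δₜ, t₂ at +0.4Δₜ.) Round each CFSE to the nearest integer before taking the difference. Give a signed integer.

-1236

V⁴⁺: group 5, so d-count = 5 − 4 = 1.
Octahedral high-spin t2g^1 e_g^0: CFSE = -0.4 × 9270 = -3708 cm⁻¹.
In a tetrahedral site the filling is e^1 t2^0: CFSE(tet) = -0.6Δₜ = -0.6 × (4/9)(9270) = -2472 cm⁻¹.
OSPE = CFSE(oct) − CFSE(tet) = -3708 − (-2472) = -1236 cm⁻¹.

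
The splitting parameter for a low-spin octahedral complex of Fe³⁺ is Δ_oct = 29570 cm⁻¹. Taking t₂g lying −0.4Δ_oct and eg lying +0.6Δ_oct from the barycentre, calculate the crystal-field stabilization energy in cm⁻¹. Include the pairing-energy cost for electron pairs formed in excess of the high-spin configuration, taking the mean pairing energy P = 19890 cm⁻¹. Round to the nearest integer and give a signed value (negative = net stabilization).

Fe sits in group 8; removing 3 electrons leaves Fe³⁺ with 8 − 3 = 5 d electrons.
Configuration: t₂g⁵ eg⁰.
Orbital CFSE = 5(-0.4) + 0(0.6) = -2.0Δ_oct = -2.0 × 29570 = -59140 cm⁻¹.
Relative to high-spin t₂g³ eg² (0 paired), the low-spin configuration has 2 additional pairs, contributing +2 × 19890 = +39780 cm⁻¹.
Combining: -59140 + 39780 = -19360 cm⁻¹.

-19360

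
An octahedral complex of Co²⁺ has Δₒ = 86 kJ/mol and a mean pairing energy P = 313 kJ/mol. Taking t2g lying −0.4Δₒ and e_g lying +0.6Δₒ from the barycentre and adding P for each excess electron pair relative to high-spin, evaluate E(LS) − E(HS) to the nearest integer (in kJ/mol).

227

Co sits in group 9; removing 2 electrons leaves Co²⁺ with 9 − 2 = 7 d electrons.
High-spin d⁷ fills as t2g^5 e_g^2 with CFSE 5(−0.4) + 2(+0.6) = -0.8Δₒ = -69 kJ/mol.
Low-spin: t2g^6 e_g^1, orbital CFSE = -1.8Δₒ = -155 kJ/mol; plus 1 excess pair × P = +313 kJ/mol; total 158 kJ/mol.
Thus E(LS) − E(HS) = 227 kJ/mol.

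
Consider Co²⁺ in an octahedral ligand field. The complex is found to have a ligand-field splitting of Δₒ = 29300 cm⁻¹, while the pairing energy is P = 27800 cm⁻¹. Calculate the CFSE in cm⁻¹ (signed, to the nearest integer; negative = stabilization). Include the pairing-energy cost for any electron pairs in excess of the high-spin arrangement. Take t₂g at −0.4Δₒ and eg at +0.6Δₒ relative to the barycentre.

Co²⁺: group 9, so d-count = 9 − 2 = 7.
Δₒ > P, so pairing is preferred: the ground state is low-spin.
Configuration: t₂g⁶ eg¹.
Orbital CFSE = -1.8Δₒ = -1.8 × 29300 = -52740 cm⁻¹.
Excess pairs vs high-spin: 3 − 2 = 1; pairing cost = +27800 cm⁻¹.
Net CFSE = -52740 + 27800 = -24940 cm⁻¹.

-24940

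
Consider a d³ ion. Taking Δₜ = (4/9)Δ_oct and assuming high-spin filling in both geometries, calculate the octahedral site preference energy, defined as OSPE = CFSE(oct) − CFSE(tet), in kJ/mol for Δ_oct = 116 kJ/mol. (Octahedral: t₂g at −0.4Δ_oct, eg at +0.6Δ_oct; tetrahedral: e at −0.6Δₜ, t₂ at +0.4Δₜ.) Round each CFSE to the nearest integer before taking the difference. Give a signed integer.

-98

Octahedral (high-spin): t2g^3 e_g^0, CFSE = 3(−0.4) + 0(+0.6) = -1.2Δ_oct = -1.2 × 116 = -139 kJ/mol.
Tetrahedral: e^2 t2^1, CFSE = 2(−0.6) + 1(+0.4) = -0.8Δₜ = -0.8 × (4/9) × 116 = -41 kJ/mol.
Subtracting, OSPE = -139 − (-41) = -98 kJ/mol.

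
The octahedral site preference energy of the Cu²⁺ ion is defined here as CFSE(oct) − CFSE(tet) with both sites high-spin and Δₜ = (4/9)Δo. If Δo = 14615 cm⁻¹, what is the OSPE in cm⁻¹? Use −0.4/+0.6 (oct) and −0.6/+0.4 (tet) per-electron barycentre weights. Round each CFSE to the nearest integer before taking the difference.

Cu²⁺: group 11, so d-count = 11 − 2 = 9.
In an octahedral site d⁹ (HS) is t₂g⁶ eg³, giving CFSE(oct) = -0.6Δo = -8769 cm⁻¹.
In a tetrahedral site the filling is e⁴ t₂⁵: CFSE(tet) = -0.4Δₜ = -0.4 × (4/9)(14615) = -2598 cm⁻¹.
OSPE = CFSE(oct) − CFSE(tet) = -8769 − (-2598) = -6171 cm⁻¹.

-6171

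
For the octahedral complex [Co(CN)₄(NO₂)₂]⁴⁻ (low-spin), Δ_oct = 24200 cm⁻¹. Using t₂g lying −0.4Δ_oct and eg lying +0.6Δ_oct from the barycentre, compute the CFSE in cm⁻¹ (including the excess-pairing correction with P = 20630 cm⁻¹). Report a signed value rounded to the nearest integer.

Ligand charges: 4×(-1) from CN⁻ and 2×(-1) from NO₂⁻ sum to -6; with overall charge -4, Co is +2.
Co sits in group 9; removing 2 electrons leaves Co²⁺ with 9 − 2 = 7 d electrons.
The d⁷ electrons fill as t₂g⁶ eg¹.
CFSE(orbital) = 6×(-0.4Δ_oct) + 1×(0.6Δ_oct) = -1.8Δ_oct; with Δ_oct = 24200 cm⁻¹ that is -43560 cm⁻¹.
Relative to high-spin t₂g⁵ eg² (2 paired), the low-spin configuration has 1 additional pair, contributing +1 × 20630 = +20630 cm⁻¹.
Combining: -43560 + 20630 = -22930 cm⁻¹.

-22930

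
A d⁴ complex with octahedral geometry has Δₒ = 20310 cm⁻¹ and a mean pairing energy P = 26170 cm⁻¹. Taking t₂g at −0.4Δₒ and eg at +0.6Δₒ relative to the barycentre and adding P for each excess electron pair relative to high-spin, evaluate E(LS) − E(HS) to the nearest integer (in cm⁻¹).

High-spin: t₂g³ eg¹, CFSE = -0.6Δₒ = -12186 cm⁻¹.
Low-spin: t₂g⁴ eg⁰, orbital CFSE = -1.6Δₒ = -32496 cm⁻¹; plus 1 excess pair × P = +26170 cm⁻¹; total -6326 cm⁻¹.
The difference is -6326 − (-12186) = 5860 cm⁻¹, so high-spin lies lower.

5860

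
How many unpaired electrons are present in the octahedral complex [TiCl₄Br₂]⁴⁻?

Ligand charges: 4×(-1) from Cl⁻ and 2×(-1) from Br⁻ sum to -6; with overall charge -4, Ti is +2.
Ti²⁺: group 4, so d-count = 4 − 2 = 2.
Configuration: t₂g² eg⁰, giving 2 unpaired electrons.

2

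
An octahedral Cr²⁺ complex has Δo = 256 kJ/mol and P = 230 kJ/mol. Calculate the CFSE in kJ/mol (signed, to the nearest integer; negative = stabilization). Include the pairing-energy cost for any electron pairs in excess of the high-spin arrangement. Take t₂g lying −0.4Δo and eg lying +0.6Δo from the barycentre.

-180

Cr²⁺: group 6, so d-count = 6 − 2 = 4.
Here Δo > P (256 > 230), so the low-spin state is favoured.
That gives t₂g⁴ eg⁰.
Orbital CFSE = -1.6Δo = -1.6 × 256 = -410 kJ/mol.
Excess pairs vs high-spin: 1 − 0 = 1; pairing cost = +230 kJ/mol.
Net CFSE = -410 + 230 = -180 kJ/mol.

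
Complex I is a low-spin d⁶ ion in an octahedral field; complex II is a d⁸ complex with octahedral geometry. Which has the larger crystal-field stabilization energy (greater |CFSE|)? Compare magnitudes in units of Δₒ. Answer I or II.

I: t2g^6 e_g^0, CFSE = -2.4Δₒ.
II: For octahedral d⁸ the high- and low-spin configurations coincide; t₂g⁶ eg², CFSE = -1.2Δₒ.
So I has the larger |CFSE|.

I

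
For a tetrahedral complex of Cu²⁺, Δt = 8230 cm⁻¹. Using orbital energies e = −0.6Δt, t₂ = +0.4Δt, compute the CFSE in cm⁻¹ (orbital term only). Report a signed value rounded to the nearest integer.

Cu is in group 11, so Cu²⁺ is d⁹ (11 − 2 = 9).
Tetrahedral splitting is small, so the complex is high-spin.
The d⁹ electrons fill as e⁴ t₂⁵.
CFSE(orbital) = 4×(-0.6Δt) + 5×(0.4Δt) = -0.4Δt; with Δt = 8230 cm⁻¹ that is -3292 cm⁻¹.

-3292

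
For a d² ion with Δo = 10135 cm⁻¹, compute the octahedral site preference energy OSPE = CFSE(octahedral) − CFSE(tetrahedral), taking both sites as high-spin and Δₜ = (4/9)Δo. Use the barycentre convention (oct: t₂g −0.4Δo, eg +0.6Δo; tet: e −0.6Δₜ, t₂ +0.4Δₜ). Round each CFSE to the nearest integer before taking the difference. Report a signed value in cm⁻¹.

Octahedral high-spin t2g^2 e_g^0: CFSE = -0.8 × 10135 = -8108 cm⁻¹.
Tetrahedral e^2 t2^0 gives -1.2Δₜ = -1.2 × (4/9) × 10135 = -5405 cm⁻¹.
Subtracting, OSPE = -8108 − (-5405) = -2703 cm⁻¹.

-2703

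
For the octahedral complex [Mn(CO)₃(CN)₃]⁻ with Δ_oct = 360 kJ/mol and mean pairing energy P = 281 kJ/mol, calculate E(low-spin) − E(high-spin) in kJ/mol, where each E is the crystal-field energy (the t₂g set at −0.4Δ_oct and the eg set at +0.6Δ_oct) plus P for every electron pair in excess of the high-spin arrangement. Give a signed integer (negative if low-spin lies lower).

-158

Ligand charges: 3×(+0) from CO and 3×(-1) from CN⁻ sum to -3; with overall charge -1, Mn is +2.
Mn sits in group 7; removing 2 electrons leaves Mn²⁺ with 7 − 2 = 5 d electrons.
In the high-spin limit (t₂g³ eg²) the orbital term is 0.0Δ_oct = 0 kJ/mol, with no excess pairing.
Low-spin: t₂g⁵ eg⁰, orbital CFSE = -2.0Δ_oct = -720 kJ/mol; plus 2 excess pairs × P = +562 kJ/mol; total -158 kJ/mol.
E(LS) − E(HS) = -158 − (0) = -158 kJ/mol.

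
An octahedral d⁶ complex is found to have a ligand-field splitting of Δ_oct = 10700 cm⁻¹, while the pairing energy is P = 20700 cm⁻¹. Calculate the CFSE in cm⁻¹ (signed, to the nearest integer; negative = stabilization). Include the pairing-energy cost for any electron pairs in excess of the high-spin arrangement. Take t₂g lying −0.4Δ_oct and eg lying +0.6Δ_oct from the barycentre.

With Δ_oct < P the complex is high-spin.
Filling d⁶ accordingly: t₂g⁴ eg².
Orbital CFSE = -0.4Δ_oct = -0.4 × 10700 = -4280 cm⁻¹.
High-spin has no excess pairs, so no pairing correction applies.

-4280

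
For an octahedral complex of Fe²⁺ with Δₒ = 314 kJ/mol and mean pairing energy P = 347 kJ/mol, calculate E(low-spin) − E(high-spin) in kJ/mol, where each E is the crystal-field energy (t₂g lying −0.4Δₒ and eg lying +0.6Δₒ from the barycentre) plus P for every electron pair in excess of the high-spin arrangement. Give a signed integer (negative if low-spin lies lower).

66

Group 8 minus oxidation state +2 gives a d⁶ configuration for Fe²⁺.
High-spin d⁶ fills as t₂g⁴ eg² with CFSE 4(−0.4) + 2(+0.6) = -0.4Δₒ = -126 kJ/mol.
Low-spin t₂g⁶ eg⁰ gives -2.4Δₒ = -754 kJ/mol, but forming 2 extra pairs costs 2P = 694 kJ/mol, so E(LS) = -754 + 694 = -60 kJ/mol.
Thus E(LS) − E(HS) = 66 kJ/mol.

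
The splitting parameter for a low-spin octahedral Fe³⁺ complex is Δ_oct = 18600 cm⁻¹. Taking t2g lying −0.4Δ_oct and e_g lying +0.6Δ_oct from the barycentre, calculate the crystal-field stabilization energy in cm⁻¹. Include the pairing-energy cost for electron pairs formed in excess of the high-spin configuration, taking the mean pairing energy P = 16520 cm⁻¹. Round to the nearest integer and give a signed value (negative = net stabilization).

-4160

Fe is in group 8, so Fe³⁺ is d⁵ (8 − 3 = 5).
The d⁵ electrons fill as t2g^5 e_g^0.
Orbital CFSE = 5(-0.4) + 0(0.6) = -2.0Δ_oct = -2.0 × 18600 = -37200 cm⁻¹.
Pairing penalty: 2 pairs vs 0 in the high-spin reference → 2 extra × P = 33040 cm⁻¹.
Net CFSE = -37200 + 33040 = -4160 cm⁻¹.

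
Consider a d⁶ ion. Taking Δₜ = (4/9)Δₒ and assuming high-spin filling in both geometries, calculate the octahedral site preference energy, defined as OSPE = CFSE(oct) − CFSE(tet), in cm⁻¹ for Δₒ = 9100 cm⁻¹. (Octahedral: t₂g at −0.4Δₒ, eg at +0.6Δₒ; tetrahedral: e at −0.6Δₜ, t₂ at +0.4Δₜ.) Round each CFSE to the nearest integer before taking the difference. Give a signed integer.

In an octahedral site d⁶ (HS) is t₂g⁴ eg², giving CFSE(oct) = -0.4Δₒ = -3640 cm⁻¹.
Tetrahedral e³ t₂³ gives -0.6Δₜ = -0.6 × (4/9) × 9100 = -2427 cm⁻¹.
Subtracting, OSPE = -3640 − (-2427) = -1213 cm⁻¹.

-1213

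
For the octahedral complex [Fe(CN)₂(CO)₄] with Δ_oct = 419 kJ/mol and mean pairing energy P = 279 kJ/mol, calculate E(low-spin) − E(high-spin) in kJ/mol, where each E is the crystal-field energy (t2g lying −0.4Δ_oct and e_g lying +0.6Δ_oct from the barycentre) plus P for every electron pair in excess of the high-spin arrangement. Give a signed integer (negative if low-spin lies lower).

Ligand charges: 2×(-1) from CN⁻ and 4×(+0) from CO sum to -2; with overall charge +0, Fe is +2.
Fe is in group 8, so Fe²⁺ is d⁶ (8 − 2 = 6).
In the high-spin limit (t2g^4 e_g^2) the orbital term is -0.4Δ_oct = -168 kJ/mol, with no excess pairing.
For low-spin the configuration is t2g^6 e_g^0: orbital energy -2.4 × 419 = -1006 kJ/mol, and 2 additional pairs relative to high-spin add 558 kJ/mol, giving -448 kJ/mol.
E(LS) − E(HS) = -448 − (-168) = -280 kJ/mol.

-280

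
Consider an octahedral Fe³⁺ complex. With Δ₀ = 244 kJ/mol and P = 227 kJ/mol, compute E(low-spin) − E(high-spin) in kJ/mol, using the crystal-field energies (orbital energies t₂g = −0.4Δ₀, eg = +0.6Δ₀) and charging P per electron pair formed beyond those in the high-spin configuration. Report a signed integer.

Fe³⁺: group 8, so d-count = 8 − 3 = 5.
High-spin d⁵ fills as t₂g³ eg² with CFSE 3(−0.4) + 2(+0.6) = 0.0Δ₀ = 0 kJ/mol.
For low-spin the configuration is t₂g⁵ eg⁰: orbital energy -2.0 × 244 = -488 kJ/mol, and 2 additional pairs relative to high-spin add 454 kJ/mol, giving -34 kJ/mol.
E(LS) − E(HS) = -34 − (0) = -34 kJ/mol.

-34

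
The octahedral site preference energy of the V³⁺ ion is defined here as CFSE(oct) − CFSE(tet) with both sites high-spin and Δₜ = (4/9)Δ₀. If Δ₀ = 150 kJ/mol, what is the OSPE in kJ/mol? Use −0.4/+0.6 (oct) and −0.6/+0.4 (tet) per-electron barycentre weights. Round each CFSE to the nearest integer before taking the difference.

V is in group 5, so V³⁺ is d² (5 − 3 = 2).
In an octahedral site d² (HS) is t₂g² eg⁰, giving CFSE(oct) = -0.8Δ₀ = -120 kJ/mol.
Tetrahedral e² t₂⁰ gives -1.2Δₜ = -1.2 × (4/9) × 150 = -80 kJ/mol.
Subtracting, OSPE = -120 − (-80) = -40 kJ/mol.

-40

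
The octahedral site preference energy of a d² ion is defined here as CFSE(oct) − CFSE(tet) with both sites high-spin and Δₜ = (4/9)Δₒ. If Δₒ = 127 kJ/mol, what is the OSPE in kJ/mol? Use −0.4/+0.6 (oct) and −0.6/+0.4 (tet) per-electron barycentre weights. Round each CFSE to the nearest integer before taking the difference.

Octahedral high-spin t2g^2 e_g^0: CFSE = -0.8 × 127 = -102 kJ/mol.
Tetrahedral: e^2 t2^0, CFSE = 2(−0.6) + 0(+0.4) = -1.2Δₜ = -1.2 × (4/9) × 127 = -68 kJ/mol.
OSPE = -102 − (-68) = -34 kJ/mol.

-34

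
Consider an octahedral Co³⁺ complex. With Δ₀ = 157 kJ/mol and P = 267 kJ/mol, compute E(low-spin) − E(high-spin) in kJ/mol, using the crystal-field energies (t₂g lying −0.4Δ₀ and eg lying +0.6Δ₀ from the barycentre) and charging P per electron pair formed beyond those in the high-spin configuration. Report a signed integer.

220

Co sits in group 9; removing 3 electrons leaves Co³⁺ with 9 − 3 = 6 d electrons.
High-spin: t₂g⁴ eg², CFSE = -0.4Δ₀ = -63 kJ/mol.
For low-spin the configuration is t₂g⁶ eg⁰: orbital energy -2.4 × 157 = -377 kJ/mol, and 2 additional pairs relative to high-spin add 534 kJ/mol, giving 157 kJ/mol.
The difference is 157 − (-63) = 220 kJ/mol, so high-spin lies lower.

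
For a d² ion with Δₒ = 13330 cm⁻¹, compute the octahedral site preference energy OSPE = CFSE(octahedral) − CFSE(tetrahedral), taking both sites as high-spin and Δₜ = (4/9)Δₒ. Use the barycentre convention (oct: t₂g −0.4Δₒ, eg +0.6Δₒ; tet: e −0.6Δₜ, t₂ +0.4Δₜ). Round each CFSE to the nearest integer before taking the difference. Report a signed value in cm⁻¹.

Octahedral (high-spin): t₂g² eg⁰, CFSE = 2(−0.4) + 0(+0.6) = -0.8Δₒ = -0.8 × 13330 = -10664 cm⁻¹.
Tetrahedral: e² t₂⁰, CFSE = 2(−0.6) + 0(+0.4) = -1.2Δₜ = -1.2 × (4/9) × 13330 = -7109 cm⁻¹.
Subtracting, OSPE = -10664 − (-7109) = -3555 cm⁻¹.

-3555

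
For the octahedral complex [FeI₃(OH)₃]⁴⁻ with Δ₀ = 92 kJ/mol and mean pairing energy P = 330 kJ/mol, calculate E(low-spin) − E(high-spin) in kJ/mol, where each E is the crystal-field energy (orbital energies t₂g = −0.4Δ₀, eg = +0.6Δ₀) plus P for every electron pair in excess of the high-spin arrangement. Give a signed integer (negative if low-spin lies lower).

476

Ligand charges: 3×(-1) from I⁻ and 3×(-1) from OH⁻ sum to -6; with overall charge -4, Fe is +2.
Fe is in group 8, so Fe²⁺ is d⁶ (8 − 2 = 6).
High-spin d⁶ fills as t₂g⁴ eg² with CFSE 4(−0.4) + 2(+0.6) = -0.4Δ₀ = -37 kJ/mol.
Low-spin: t₂g⁶ eg⁰, orbital CFSE = -2.4Δ₀ = -221 kJ/mol; plus 2 excess pairs × P = +660 kJ/mol; total 439 kJ/mol.
Thus E(LS) − E(HS) = 476 kJ/mol.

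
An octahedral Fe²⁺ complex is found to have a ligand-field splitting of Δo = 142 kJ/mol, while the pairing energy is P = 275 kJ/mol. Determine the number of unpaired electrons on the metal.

Fe sits in group 8; removing 2 electrons leaves Fe²⁺ with 8 − 2 = 6 d electrons.
Here Δo < P (142 < 275), so the high-spin state is favoured.
That gives t2g^4 e_g^2.
Unpaired electrons: 4.

4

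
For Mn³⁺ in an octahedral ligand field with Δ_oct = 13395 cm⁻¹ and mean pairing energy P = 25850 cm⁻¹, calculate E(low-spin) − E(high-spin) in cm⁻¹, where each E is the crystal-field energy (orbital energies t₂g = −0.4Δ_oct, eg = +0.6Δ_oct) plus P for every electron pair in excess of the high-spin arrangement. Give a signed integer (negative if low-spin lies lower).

12455

Mn³⁺: group 7, so d-count = 7 − 3 = 4.
High-spin: t₂g³ eg¹, CFSE = -0.6Δ_oct = -8037 cm⁻¹.
Low-spin t₂g⁴ eg⁰ gives -1.6Δ_oct = -21432 cm⁻¹, but forming 1 extra pair costs 1P = 25850 cm⁻¹, so E(LS) = -21432 + 25850 = 4418 cm⁻¹.
E(LS) − E(HS) = 4418 − (-8037) = 12455 cm⁻¹.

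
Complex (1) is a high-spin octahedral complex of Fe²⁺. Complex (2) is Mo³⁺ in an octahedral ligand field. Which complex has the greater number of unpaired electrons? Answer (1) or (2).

(1)

(1): Fe²⁺: group 8, so d-count = 8 − 2 = 6; t₂g⁴ eg² → 4 unpaired.
(2): Mo sits in group 6; removing 3 electrons leaves Mo³⁺ with 6 − 3 = 3 d electrons; For octahedral d³ the high- and low-spin configurations coincide; t2g^3 e_g^0 → 3 unpaired.
So (1) has more unpaired electrons.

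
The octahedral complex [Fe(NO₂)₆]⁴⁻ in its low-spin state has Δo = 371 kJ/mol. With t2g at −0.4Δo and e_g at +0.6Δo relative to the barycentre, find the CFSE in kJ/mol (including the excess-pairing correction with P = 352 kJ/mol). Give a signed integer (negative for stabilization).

Each NO₂⁻ contributes -1; 6 × (-1) = -6. With overall charge -4, Fe is in the +2 oxidation state.
Fe²⁺: group 8, so d-count = 8 − 2 = 6.
Configuration: t2g^6 e_g^0.
CFSE(orbital) = 6×(-0.4Δo) + 0×(0.6Δo) = -2.4Δo; with Δo = 371 kJ/mol that is -890 kJ/mol.
Relative to high-spin t2g^4 e_g^2 (1 paired), the low-spin configuration has 2 additional pairs, contributing +2 × 352 = +704 kJ/mol.
Overall CFSE = -890 + 704 = -186 kJ/mol.

-186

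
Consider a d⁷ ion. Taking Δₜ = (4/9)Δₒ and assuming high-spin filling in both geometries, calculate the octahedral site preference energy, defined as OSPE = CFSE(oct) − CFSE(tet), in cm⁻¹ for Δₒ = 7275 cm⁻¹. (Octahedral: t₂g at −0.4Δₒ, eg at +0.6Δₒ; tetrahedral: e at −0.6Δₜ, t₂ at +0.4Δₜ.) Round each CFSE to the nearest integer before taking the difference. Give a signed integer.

-1940

Octahedral high-spin t₂g⁵ eg²: CFSE = -0.8 × 7275 = -5820 cm⁻¹.
In a tetrahedral site the filling is e⁴ t₂³: CFSE(tet) = -1.2Δₜ = -1.2 × (4/9)(7275) = -3880 cm⁻¹.
OSPE = -5820 − (-3880) = -1940 cm⁻¹.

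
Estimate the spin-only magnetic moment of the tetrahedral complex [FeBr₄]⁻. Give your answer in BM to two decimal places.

5.92 BM

Each Br⁻ contributes -1; 4 × (-1) = -4. With overall charge -1, Fe is in the +3 oxidation state.
Group 8 minus oxidation state +3 gives a d⁵ configuration for Fe³⁺.
Tetrahedral fields are weak (Δₜ ≈ 4/9 Δₒ), so electrons fill high-spin.
Configuration: e² t₂³ → 5 unpaired electrons.
μ(spin-only) = √[5(5+2)] = √35 ≈ 5.92 BM.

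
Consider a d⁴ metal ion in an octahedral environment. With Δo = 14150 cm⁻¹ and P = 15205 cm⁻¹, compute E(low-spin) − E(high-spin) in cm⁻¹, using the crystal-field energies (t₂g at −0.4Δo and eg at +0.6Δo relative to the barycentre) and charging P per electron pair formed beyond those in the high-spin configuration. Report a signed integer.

1055

High-spin d⁴ fills as t₂g³ eg¹ with CFSE 3(−0.4) + 1(+0.6) = -0.6Δo = -8490 cm⁻¹.
For low-spin the configuration is t₂g⁴ eg⁰: orbital energy -1.6 × 14150 = -22640 cm⁻¹, and 1 additional pair relative to high-spin adds 15205 cm⁻¹, giving -7435 cm⁻¹.
The difference is -7435 − (-8490) = 1055 cm⁻¹, so high-spin lies lower.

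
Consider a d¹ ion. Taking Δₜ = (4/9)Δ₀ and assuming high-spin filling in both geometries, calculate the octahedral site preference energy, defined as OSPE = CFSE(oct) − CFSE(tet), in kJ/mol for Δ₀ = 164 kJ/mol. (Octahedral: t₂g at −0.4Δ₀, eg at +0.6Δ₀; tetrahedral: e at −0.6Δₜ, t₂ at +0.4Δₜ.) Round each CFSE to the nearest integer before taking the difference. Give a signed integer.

Octahedral (high-spin): t₂g¹ eg⁰, CFSE = 1(−0.4) + 0(+0.6) = -0.4Δ₀ = -0.4 × 164 = -66 kJ/mol.
Tetrahedral e¹ t₂⁰ gives -0.6Δₜ = -0.6 × (4/9) × 164 = -44 kJ/mol.
Subtracting, OSPE = -66 − (-44) = -22 kJ/mol.

-22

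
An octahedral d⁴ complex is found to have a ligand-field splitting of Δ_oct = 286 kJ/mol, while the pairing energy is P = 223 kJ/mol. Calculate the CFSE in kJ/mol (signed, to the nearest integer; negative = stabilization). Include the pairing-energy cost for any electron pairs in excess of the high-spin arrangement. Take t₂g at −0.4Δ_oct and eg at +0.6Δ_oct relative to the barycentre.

Δ_oct > P, so pairing is preferred: the ground state is low-spin.
That gives t₂g⁴ eg⁰.
Orbital CFSE = -1.6Δ_oct = -1.6 × 286 = -458 kJ/mol.
Excess pairs vs high-spin: 1 − 0 = 1; pairing cost = +223 kJ/mol.
Net CFSE = -458 + 223 = -235 kJ/mol.

-235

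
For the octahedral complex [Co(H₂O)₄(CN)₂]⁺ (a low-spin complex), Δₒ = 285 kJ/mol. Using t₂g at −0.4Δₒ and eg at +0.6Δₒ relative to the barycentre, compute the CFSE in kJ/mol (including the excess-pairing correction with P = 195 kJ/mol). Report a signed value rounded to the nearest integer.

Ligand charges: 4×(+0) from H₂O and 2×(-1) from CN⁻ sum to -2; with overall charge +1, Co is +3.
Co³⁺: group 9, so d-count = 9 − 3 = 6.
The d⁶ electrons fill as t₂g⁶ eg⁰.
Orbital CFSE = 6(-0.4) + 0(0.6) = -2.4Δₒ = -2.4 × 285 = -684 kJ/mol.
High-spin d⁶ would be t₂g⁴ eg² with 1 pair; low-spin has 3, so 2 excess pairs cost +2P = +390 kJ/mol.
Overall CFSE = -684 + 390 = -294 kJ/mol.

-294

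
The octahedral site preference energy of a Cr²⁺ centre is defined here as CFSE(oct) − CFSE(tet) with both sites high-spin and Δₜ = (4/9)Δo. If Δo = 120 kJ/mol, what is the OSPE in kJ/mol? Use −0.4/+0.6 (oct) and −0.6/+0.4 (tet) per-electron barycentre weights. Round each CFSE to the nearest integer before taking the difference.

-51

Cr sits in group 6; removing 2 electrons leaves Cr²⁺ with 6 − 2 = 4 d electrons.
Octahedral high-spin t₂g³ eg¹: CFSE = -0.6 × 120 = -72 kJ/mol.
Tetrahedral e² t₂² gives -0.4Δₜ = -0.4 × (4/9) × 120 = -21 kJ/mol.
Subtracting, OSPE = -72 − (-21) = -51 kJ/mol.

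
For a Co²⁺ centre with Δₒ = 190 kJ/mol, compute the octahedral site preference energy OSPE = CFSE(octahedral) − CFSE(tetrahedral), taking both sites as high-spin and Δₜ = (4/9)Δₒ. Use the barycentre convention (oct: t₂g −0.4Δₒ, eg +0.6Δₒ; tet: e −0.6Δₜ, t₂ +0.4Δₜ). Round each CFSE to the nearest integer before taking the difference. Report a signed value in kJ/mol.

Co²⁺: group 9, so d-count = 9 − 2 = 7.
Octahedral (high-spin): t₂g⁵ eg², CFSE = 5(−0.4) + 2(+0.6) = -0.8Δₒ = -0.8 × 190 = -152 kJ/mol.
In a tetrahedral site the filling is e⁴ t₂³: CFSE(tet) = -1.2Δₜ = -1.2 × (4/9)(190) = -101 kJ/mol.
Subtracting, OSPE = -152 − (-101) = -51 kJ/mol.

-51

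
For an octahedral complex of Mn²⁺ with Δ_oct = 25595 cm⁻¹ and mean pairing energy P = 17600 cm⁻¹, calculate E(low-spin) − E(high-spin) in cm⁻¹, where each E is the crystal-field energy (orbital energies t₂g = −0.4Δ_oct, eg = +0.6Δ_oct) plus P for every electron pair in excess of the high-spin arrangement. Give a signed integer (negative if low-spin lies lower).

-15990

Mn²⁺: group 7, so d-count = 7 − 2 = 5.
High-spin d⁵ fills as t₂g³ eg² with CFSE 3(−0.4) + 2(+0.6) = 0.0Δ_oct = 0 cm⁻¹.
Low-spin: t₂g⁵ eg⁰, orbital CFSE = -2.0Δ_oct = -51190 cm⁻¹; plus 2 excess pairs × P = +35200 cm⁻¹; total -15990 cm⁻¹.
Thus E(LS) − E(HS) = -15990 cm⁻¹.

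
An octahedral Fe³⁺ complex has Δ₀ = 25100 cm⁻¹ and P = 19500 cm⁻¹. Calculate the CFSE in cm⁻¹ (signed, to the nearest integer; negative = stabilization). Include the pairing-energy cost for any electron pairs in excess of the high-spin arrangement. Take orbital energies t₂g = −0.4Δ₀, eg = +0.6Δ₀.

Group 8 minus oxidation state +3 gives a d⁵ configuration for Fe³⁺.
With Δ₀ > P the complex is low-spin.
Configuration: t₂g⁵ eg⁰.
Orbital CFSE = -2.0Δ₀ = -2.0 × 25100 = -50200 cm⁻¹.
Excess pairs vs high-spin: 2 − 0 = 2; pairing cost = +39000 cm⁻¹.
Net CFSE = -50200 + 39000 = -11200 cm⁻¹.

-11200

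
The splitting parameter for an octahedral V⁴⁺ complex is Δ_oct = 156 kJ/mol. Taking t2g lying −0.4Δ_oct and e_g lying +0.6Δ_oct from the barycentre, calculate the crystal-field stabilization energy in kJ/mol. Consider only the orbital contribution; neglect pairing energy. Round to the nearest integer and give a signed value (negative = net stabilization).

-62

Group 5 minus oxidation state +4 gives a d¹ configuration for V⁴⁺.
Configuration: t2g^1 e_g^0.
Orbital CFSE = 1(-0.4) + 0(0.6) = -0.4Δ_oct = -0.4 × 156 = -62 kJ/mol.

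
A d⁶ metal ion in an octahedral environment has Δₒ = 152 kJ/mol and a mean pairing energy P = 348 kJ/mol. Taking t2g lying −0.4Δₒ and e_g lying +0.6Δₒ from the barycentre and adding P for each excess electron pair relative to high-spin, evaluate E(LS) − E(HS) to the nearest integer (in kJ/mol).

In the high-spin limit (t2g^4 e_g^2) the orbital term is -0.4Δₒ = -61 kJ/mol, with no excess pairing.
Low-spin t2g^6 e_g^0 gives -2.4Δₒ = -365 kJ/mol, but forming 2 extra pairs costs 2P = 696 kJ/mol, so E(LS) = -365 + 696 = 331 kJ/mol.
Thus E(LS) − E(HS) = 392 kJ/mol.

392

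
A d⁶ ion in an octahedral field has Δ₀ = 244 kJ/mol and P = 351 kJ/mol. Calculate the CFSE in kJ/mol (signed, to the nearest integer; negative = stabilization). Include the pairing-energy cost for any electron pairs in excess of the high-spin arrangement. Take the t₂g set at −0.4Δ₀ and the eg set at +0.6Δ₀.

With Δ₀ < P the complex is high-spin.
Filling d⁶ accordingly: t₂g⁴ eg².
Orbital CFSE = -0.4Δ₀ = -0.4 × 244 = -98 kJ/mol.
High-spin has no excess pairs, so no pairing correction applies.

-98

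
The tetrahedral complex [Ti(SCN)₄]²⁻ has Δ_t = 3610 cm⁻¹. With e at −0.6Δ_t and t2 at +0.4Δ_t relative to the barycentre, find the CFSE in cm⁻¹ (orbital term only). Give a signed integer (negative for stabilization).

Each SCN⁻ contributes -1; 4 × (-1) = -4. With overall charge -2, Ti is in the +2 oxidation state.
Ti sits in group 4; removing 2 electrons leaves Ti²⁺ with 4 − 2 = 2 d electrons.
Tetrahedral splitting is small, so the complex is high-spin.
Configuration: e^2 t2^0.
Orbital CFSE = 2(-0.6) + 0(0.4) = -1.2Δ_t = -1.2 × 3610 = -4332 cm⁻¹.

-4332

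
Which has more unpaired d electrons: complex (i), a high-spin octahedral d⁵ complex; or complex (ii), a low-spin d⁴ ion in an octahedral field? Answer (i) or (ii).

(i): t₂g³ eg² → 5 unpaired.
(ii): t₂g⁴ eg⁰ → 2 unpaired.
So (i) has more unpaired electrons.

(i)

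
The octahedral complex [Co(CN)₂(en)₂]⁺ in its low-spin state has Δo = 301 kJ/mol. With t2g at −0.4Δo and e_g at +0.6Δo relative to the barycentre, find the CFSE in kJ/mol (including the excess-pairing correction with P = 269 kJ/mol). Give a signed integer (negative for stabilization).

-184

Ligand charges: 2×(-1) from CN⁻ and 2×(+0) from en sum to -2; with overall charge +1, Co is +3.
Co is in group 9, so Co³⁺ is d⁶ (9 − 3 = 6).
Configuration: t2g^6 e_g^0.
The orbital stabilization is -2.4Δo = -2.4 × 301 = -722 kJ/mol.
Pairing penalty: 3 pairs vs 1 in the high-spin reference → 2 extra × P = 538 kJ/mol.
Combining: -722 + 538 = -184 kJ/mol.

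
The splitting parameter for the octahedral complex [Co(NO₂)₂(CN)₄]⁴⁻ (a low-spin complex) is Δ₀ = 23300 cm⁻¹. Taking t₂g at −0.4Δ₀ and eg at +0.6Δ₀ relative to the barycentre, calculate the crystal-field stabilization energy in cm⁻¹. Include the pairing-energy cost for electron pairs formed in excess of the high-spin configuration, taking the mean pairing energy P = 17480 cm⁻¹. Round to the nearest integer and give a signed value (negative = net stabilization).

Ligand charges: 2×(-1) from NO₂⁻ and 4×(-1) from CN⁻ sum to -6; with overall charge -4, Co is +2.
Co sits in group 9; removing 2 electrons leaves Co²⁺ with 9 − 2 = 7 d electrons.
Electron filling gives t₂g⁶ eg¹.
The orbital stabilization is -1.8Δ₀ = -1.8 × 23300 = -41940 cm⁻¹.
Pairing penalty: 3 pairs vs 2 in the high-spin reference → 1 extra × P = 17480 cm⁻¹.
Net CFSE = -41940 + 17480 = -24460 cm⁻¹.

-24460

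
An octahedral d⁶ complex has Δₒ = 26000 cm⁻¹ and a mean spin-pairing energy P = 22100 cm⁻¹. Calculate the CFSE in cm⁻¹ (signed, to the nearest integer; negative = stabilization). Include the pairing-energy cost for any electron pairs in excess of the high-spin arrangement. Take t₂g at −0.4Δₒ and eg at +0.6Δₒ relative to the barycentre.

-18200

Δₒ > P, so pairing is preferred: the ground state is low-spin.
That gives t₂g⁶ eg⁰.
Orbital CFSE = -2.4Δₒ = -2.4 × 26000 = -62400 cm⁻¹.
Excess pairs vs high-spin: 3 − 1 = 2; pairing cost = +44200 cm⁻¹.
Net CFSE = -62400 + 44200 = -18200 cm⁻¹.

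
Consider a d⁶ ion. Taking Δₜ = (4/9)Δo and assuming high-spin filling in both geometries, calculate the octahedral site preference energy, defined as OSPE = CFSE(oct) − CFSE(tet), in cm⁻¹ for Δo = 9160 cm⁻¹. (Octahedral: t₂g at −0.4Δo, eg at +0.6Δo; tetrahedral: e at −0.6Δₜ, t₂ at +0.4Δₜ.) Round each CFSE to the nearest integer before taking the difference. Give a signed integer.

Octahedral high-spin t2g^4 e_g^2: CFSE = -0.4 × 9160 = -3664 cm⁻¹.
In a tetrahedral site the filling is e^3 t2^3: CFSE(tet) = -0.6Δₜ = -0.6 × (4/9)(9160) = -2443 cm⁻¹.
OSPE = -3664 − (-2443) = -1221 cm⁻¹.

-1221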